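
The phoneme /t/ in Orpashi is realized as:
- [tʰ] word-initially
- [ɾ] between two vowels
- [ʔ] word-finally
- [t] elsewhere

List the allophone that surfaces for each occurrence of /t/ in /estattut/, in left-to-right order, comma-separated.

[t], [t], [t], [ʔ]

Occurrence 1 (position 3): no conditioning environment matches → elsewhere allophone [t].
Occurrence 2 (position 5): no conditioning environment matches → elsewhere allophone [t].
Occurrence 3 (position 6): no conditioning environment matches → elsewhere allophone [t].
Occurrence 4 (position 8): word-finally → [ʔ].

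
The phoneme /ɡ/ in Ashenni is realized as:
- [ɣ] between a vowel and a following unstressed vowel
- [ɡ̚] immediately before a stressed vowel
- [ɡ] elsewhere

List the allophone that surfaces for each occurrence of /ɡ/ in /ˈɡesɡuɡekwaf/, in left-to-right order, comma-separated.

Occurrence 1 (position 1): immediately before a stressed vowel → [ɡ̚].
Occurrence 2 (position 4): no conditioning environment matches → elsewhere allophone [ɡ].
Occurrence 3 (position 6): between a vowel and a following unstressed vowel → [ɣ].

[ɡ̚], [ɡ], [ɣ]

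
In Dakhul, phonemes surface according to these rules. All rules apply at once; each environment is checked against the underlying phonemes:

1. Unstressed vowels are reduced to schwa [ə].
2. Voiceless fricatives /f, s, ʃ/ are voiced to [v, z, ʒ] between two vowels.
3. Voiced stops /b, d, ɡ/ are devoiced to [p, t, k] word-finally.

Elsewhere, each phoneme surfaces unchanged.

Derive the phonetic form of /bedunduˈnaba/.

/b/ — word-initial; rule 3 does not apply here → [b].
/e/ (between /b/ and /d/): in an unstressed syllable, so rule 1 applies → [ə].
/d/ (between /e/ and /u/) fails the environment for rule 3, so it stays [d].
/u/ meets the environment for rule 1 (in an unstressed syllable) → [ə].
/n/ (between /u/ and /d/) is unaffected → [n].
/d/ — between /n/ and /u/; rule 3 does not apply here → [d].
/u/ meets the environment for rule 1 (in an unstressed syllable) → [ə].
/n/ (between /u/ and /a/): no rule targets it → [n].
/a/ (between /n/ and /b/) is in the target of rule 1 but the environment (in an unstressed syllable) is not met → [a].
/b/ (between /a/ and /a/): rule 3 targets it, but not word-finally → unchanged [b].
/a/ — word-final, in an unstressed syllable — surfaces as [ə] (rule 1).

[bədəndəˈnabə]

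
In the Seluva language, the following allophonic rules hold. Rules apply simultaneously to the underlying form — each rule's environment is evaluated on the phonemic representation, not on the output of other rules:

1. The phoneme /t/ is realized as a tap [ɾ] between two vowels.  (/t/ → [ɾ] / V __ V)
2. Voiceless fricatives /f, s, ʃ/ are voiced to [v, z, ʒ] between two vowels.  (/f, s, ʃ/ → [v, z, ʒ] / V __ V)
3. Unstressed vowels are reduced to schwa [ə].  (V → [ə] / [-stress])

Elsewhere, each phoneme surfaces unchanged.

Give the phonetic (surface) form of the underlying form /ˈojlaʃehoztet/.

/o/ — word-initial; rule 3 does not apply here → [o].
/j/ (between /o/ and /l/): no rule targets it → [j].
/l/ — not in any rule's target class → [l].
/a/ (between /l/ and /ʃ/) occurs in an unstressed syllable → [ə] by rule 3.
/ʃ/ meets the environment for rule 2 (between two vowels) → [ʒ].
/e/ (between /ʃ/ and /h/) occurs in an unstressed syllable → [ə] by rule 3.
/h/ stays [h].
Rule 3 applies to /o/ (between /h/ and /z/: in an unstressed syllable) → [ə].
/z/ — not in any rule's target class → [z].
/t/ (between /z/ and /e/) is in the target of rule 1 but the environment (between two vowels) is not met → [t].
/e/ (between /t/ and /t/): in an unstressed syllable, so rule 3 applies → [ə].
/t/ (word-final): rule 1 targets it, but not between two vowels → unchanged [t].

[ˈojləʒəhəztət]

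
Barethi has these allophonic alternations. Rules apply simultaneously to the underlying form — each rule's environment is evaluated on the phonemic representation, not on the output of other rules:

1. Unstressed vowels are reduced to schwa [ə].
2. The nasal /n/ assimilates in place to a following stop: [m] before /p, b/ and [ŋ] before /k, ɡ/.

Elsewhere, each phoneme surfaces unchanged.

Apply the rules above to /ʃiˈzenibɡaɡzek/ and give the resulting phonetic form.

[ʃəˈzenəbɡəɡzək]

/ʃ/ — not in any rule's target class → [ʃ].
/i/ (between /ʃ/ and /z/): in an unstressed syllable, so rule 1 applies → [ə].
/z/ stays [z].
/e/ (between /z/ and /n/) is in the target of rule 1 but the environment (in an unstressed syllable) is not met → [e].
/n/ (between /e/ and /i/): rule 2 targets it, but not before a labial or velar stop → unchanged [n].
/i/ (between /n/ and /b/) occurs in an unstressed syllable → [ə] by rule 1.
/b/ — not in any rule's target class → [b].
/ɡ/ (between /b/ and /a/) is unaffected → [ɡ].
/a/ — between /ɡ/ and /ɡ/, in an unstressed syllable — surfaces as [ə] (rule 1).
/ɡ/ (between /a/ and /z/): no rule targets it → [ɡ].
/z/ — not in any rule's target class → [z].
/e/ meets the environment for rule 1 (in an unstressed syllable) → [ə].
/k/ — not in any rule's target class → [k].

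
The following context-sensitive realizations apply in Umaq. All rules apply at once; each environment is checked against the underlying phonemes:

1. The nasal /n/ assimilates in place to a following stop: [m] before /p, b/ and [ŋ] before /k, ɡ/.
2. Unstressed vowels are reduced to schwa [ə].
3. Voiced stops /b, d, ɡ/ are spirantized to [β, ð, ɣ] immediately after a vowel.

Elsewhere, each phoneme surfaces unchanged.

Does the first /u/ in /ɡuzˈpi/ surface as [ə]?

Yes

/u/ (between /ɡ/ and /z/): in an unstressed syllable, so rule 2 applies → [ə].
The actual realization is [ə], which matches [ə].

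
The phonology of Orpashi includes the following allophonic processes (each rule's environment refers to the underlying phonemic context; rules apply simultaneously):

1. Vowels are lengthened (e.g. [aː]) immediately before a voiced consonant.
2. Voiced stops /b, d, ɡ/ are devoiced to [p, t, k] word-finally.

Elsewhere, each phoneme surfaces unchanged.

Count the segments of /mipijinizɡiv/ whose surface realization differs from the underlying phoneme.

Segments that undergo a rule: /i/ → [iː] (rule 1); /i/ → [iː] (rule 1); /i/ → [iː] (rule 1); /i/ → [iː] (rule 1).
All other segments surface unchanged.

4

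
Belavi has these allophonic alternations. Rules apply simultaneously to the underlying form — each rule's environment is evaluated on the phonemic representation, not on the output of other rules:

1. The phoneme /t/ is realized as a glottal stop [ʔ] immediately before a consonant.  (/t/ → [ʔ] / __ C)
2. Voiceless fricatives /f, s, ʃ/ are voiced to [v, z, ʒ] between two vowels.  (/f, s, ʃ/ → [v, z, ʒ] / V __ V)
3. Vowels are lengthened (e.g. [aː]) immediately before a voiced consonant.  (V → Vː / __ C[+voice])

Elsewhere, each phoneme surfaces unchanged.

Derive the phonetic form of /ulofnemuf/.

[uːlofneːmuf]

/u/ (word-initial) occurs before a voiced consonant → [uː] by rule 3.
/o/ (between /l/ and /f/) is in the target of rule 3 but the environment (before a voiced consonant) is not met → [o].
/f/ (between /o/ and /n/) fails the environment for rule 2, so it stays [f].
/e/ meets the environment for rule 3 (before a voiced consonant) → [eː].
/u/ (between /m/ and /f/): rule 3 targets it, but not before a voiced consonant → unchanged [u].
/f/ (word-final): rule 2 targets it, but not between two vowels → unchanged [f].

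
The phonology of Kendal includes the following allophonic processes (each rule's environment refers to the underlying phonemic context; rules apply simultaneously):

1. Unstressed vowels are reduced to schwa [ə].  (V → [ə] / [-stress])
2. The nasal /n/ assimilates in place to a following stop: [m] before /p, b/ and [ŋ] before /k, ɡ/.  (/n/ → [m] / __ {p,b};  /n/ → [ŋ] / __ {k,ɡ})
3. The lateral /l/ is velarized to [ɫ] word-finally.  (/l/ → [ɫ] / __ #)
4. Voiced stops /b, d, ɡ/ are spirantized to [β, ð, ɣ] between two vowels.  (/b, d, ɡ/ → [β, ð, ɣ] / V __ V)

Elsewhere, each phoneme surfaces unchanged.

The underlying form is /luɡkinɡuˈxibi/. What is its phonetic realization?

[ləɡkəŋɡəˈxiβə]

/l/ (word-initial) fails the environment for rule 3, so it stays [l].
Rule 1 applies to /u/ (between /l/ and /ɡ/: in an unstressed syllable) → [ə].
/ɡ/ — between /u/ and /k/; rule 4 does not apply here → [ɡ].
Rule 1 applies to /i/ (between /k/ and /n/: in an unstressed syllable) → [ə].
/n/ — between /i/ and /ɡ/, before a labial or velar stop — surfaces as [ŋ] (rule 2).
/ɡ/ — between /n/ and /u/; rule 4 does not apply here → [ɡ].
/u/ meets the environment for rule 1 (in an unstressed syllable) → [ə].
/i/ (between /x/ and /b/) is in the target of rule 1 but the environment (in an unstressed syllable) is not met → [i].
/b/ (between /i/ and /i/): between two vowels, so rule 4 applies → [β].
/i/ meets the environment for rule 1 (in an unstressed syllable) → [ə].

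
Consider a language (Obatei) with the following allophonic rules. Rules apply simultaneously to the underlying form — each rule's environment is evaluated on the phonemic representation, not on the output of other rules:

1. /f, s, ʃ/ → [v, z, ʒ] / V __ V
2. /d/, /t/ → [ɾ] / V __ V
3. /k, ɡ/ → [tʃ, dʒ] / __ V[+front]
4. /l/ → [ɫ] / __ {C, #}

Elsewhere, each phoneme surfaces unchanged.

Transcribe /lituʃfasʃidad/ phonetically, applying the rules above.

[liɾuʃfasʃiɾad]

/l/ — word-initial; rule 4 does not apply here → [l].
/i/ (between /l/ and /t/) is unaffected → [i].
/t/ meets the environment for rule 2 (between two vowels) → [ɾ].
/u/ stays [u].
/ʃ/ (between /u/ and /f/) is in the target of rule 1 but the environment (between two vowels) is not met → [ʃ].
/f/ (between /ʃ/ and /a/) is in the target of rule 1 but the environment (between two vowels) is not met → [f].
/a/ stays [a].
/s/ (between /a/ and /ʃ/) is in the target of rule 1 but the environment (between two vowels) is not met → [s].
/ʃ/ (between /s/ and /i/) is in the target of rule 1 but the environment (between two vowels) is not met → [ʃ].
/i/ — not in any rule's target class → [i].
Rule 2 applies to /d/ (between /i/ and /a/: between two vowels) → [ɾ].
/a/ (between /d/ and /d/) is unaffected → [a].
/d/ (word-final) is in the target of rule 2 but the environment (between two vowels) is not met → [d].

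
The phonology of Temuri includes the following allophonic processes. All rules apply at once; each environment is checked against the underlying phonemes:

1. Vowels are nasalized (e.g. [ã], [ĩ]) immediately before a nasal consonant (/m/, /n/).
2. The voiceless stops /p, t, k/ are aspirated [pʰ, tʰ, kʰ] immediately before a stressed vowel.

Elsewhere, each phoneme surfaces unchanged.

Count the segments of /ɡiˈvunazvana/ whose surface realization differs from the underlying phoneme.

2

Segments that undergo a rule: /u/ → [ũ] (rule 1); /a/ → [ã] (rule 1).
All other segments surface unchanged.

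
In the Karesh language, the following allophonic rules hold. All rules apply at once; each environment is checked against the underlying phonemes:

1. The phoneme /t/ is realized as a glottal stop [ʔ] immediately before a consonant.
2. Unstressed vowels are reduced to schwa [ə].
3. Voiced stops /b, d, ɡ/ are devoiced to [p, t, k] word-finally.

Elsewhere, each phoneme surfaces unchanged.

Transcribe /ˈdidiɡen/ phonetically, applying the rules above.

/d/ — word-initial; rule 3 does not apply here → [d].
/i/ — between /d/ and /d/; rule 2 does not apply here → [i].
/d/ (between /i/ and /i/) is in the target of rule 3 but the environment (word-finally) is not met → [d].
/i/ (between /d/ and /ɡ/) occurs in an unstressed syllable → [ə] by rule 2.
/ɡ/ (between /i/ and /e/): rule 3 targets it, but not word-finally → unchanged [ɡ].
/e/ (between /ɡ/ and /n/) occurs in an unstressed syllable → [ə] by rule 2.
/n/ (word-final): no rule targets it → [n].

[ˈdidəɡən]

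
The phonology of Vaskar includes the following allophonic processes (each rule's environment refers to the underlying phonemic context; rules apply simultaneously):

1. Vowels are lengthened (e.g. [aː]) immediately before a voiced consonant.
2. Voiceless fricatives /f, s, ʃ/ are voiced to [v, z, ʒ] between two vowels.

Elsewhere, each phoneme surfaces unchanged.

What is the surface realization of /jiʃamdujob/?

[jiʒaːmduːjoːb]

/j/ — not in any rule's target class → [j].
/i/ — between /j/ and /ʃ/; rule 1 does not apply here → [i].
/ʃ/ — between /i/ and /a/, between two vowels — surfaces as [ʒ] (rule 2).
/a/ meets the environment for rule 1 (before a voiced consonant) → [aː].
/m/ — not in any rule's target class → [m].
/d/ — not in any rule's target class → [d].
/u/ (between /d/ and /j/) occurs before a voiced consonant → [uː] by rule 1.
/j/ — not in any rule's target class → [j].
/o/ — between /j/ and /b/, before a voiced consonant — surfaces as [oː] (rule 1).
/b/ stays [b].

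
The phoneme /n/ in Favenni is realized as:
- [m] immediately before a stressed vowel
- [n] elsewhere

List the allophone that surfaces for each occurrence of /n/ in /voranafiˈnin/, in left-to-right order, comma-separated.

Occurrence 1 (position 5): no conditioning environment matches → elsewhere allophone [n].
Occurrence 2 (position 9): immediately before a stressed vowel → [m].
Occurrence 3 (position 11): no conditioning environment matches → elsewhere allophone [n].

[n], [m], [n]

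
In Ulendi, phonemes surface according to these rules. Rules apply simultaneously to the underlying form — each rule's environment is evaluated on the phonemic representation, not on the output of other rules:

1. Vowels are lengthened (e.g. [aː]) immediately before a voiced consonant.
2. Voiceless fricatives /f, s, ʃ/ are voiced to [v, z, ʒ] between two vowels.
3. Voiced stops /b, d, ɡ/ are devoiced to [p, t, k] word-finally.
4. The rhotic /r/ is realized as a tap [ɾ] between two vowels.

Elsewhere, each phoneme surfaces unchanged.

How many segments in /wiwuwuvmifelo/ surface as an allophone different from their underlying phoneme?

Segments that undergo a rule: /i/ → [iː] (rule 1); /u/ → [uː] (rule 1); /u/ → [uː] (rule 1); /f/ → [v] (rule 2); /e/ → [eː] (rule 1).
All other segments surface unchanged.

5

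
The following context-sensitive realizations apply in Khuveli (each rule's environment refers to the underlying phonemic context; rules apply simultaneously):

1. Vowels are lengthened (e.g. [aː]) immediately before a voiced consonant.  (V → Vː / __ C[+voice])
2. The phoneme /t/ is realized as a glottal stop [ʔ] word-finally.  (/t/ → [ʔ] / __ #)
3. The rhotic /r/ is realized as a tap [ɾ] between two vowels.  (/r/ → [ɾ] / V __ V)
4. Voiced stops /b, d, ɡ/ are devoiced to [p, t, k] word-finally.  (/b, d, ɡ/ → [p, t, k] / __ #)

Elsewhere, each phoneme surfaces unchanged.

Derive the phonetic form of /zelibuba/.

[zeːliːbuːba]

/e/ meets the environment for rule 1 (before a voiced consonant) → [eː].
/i/ meets the environment for rule 1 (before a voiced consonant) → [iː].
/b/ (between /i/ and /u/) is in the target of rule 4 but the environment (word-finally) is not met → [b].
/u/ (between /b/ and /b/) occurs before a voiced consonant → [uː] by rule 1.
/b/ (between /u/ and /a/) is in the target of rule 4 but the environment (word-finally) is not met → [b].
/a/ (word-final) fails the environment for rule 1, so it stays [a].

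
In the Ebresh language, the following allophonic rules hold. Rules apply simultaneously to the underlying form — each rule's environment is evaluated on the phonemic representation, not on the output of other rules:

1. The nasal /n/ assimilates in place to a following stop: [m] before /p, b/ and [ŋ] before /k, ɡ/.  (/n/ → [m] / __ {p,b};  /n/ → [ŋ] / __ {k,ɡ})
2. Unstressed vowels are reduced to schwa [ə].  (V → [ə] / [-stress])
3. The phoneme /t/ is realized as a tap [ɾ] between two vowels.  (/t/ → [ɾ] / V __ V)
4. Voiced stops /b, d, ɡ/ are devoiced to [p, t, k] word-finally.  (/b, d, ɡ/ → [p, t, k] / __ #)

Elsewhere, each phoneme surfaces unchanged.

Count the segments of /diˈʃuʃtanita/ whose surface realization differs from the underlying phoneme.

5

Segments that undergo a rule: /i/ → [ə] (rule 2); /a/ → [ə] (rule 2); /i/ → [ə] (rule 2); /t/ → [ɾ] (rule 3); /a/ → [ə] (rule 2).
All other segments surface unchanged.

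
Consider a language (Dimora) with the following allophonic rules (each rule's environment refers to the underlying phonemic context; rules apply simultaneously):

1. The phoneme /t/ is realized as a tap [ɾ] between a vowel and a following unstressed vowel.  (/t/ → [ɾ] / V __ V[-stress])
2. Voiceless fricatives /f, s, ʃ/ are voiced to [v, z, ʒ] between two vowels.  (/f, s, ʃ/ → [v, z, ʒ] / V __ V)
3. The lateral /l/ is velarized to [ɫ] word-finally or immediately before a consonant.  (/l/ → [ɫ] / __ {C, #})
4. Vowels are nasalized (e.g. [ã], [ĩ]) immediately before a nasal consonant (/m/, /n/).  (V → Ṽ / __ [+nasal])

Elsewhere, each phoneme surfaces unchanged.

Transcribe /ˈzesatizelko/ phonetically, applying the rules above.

/z/ stays [z].
/e/ — between /z/ and /s/; rule 4 does not apply here → [e].
/s/ (between /e/ and /a/) occurs between two vowels → [z] by rule 2.
/a/ (between /s/ and /t/) is in the target of rule 4 but the environment (before a nasal consonant) is not met → [a].
/t/ — between /a/ and /i/, between a vowel and a following unstressed vowel — surfaces as [ɾ] (rule 1).
/i/ (between /t/ and /z/): rule 4 targets it, but not before a nasal consonant → unchanged [i].
/z/ (between /i/ and /e/) is unaffected → [z].
/e/ (between /z/ and /l/): rule 4 targets it, but not before a nasal consonant → unchanged [e].
/l/ (between /e/ and /k/) occurs word-finally or immediately before a consonant → [ɫ] by rule 3.
/k/ — not in any rule's target class → [k].
/o/ (word-final) fails the environment for rule 4, so it stays [o].

[ˈzezaɾizeɫko]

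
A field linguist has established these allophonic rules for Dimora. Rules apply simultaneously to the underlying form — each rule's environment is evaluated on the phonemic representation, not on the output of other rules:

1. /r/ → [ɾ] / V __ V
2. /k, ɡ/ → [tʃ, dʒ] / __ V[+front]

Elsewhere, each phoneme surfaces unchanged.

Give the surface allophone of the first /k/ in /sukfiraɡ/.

[k]

/k/ (between /u/ and /f/): rule 2 targets it, but not before a front vowel → unchanged [k].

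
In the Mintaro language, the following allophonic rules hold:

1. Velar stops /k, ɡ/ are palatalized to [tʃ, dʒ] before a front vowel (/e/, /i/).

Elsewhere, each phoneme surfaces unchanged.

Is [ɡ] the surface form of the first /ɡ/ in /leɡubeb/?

Yes

/ɡ/ (between /e/ and /u/) fails the environment for rule 1, so it stays [ɡ].
The actual realization is [ɡ], which matches [ɡ].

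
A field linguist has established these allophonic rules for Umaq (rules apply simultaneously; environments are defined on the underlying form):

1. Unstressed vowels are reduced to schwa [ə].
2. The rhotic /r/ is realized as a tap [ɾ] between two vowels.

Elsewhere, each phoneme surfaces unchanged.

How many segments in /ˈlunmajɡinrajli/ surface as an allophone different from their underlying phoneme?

4

Segments that undergo a rule: /a/ → [ə] (rule 1); /i/ → [ə] (rule 1); /a/ → [ə] (rule 1); /i/ → [ə] (rule 1).
All other segments surface unchanged.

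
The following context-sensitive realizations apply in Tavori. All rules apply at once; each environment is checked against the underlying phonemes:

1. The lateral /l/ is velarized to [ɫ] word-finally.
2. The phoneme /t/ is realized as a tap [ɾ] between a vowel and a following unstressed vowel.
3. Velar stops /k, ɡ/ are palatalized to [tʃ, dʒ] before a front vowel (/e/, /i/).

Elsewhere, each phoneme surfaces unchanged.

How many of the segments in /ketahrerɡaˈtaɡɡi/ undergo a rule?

Segments that undergo a rule: /k/ → [tʃ] (rule 3); /t/ → [ɾ] (rule 2); /ɡ/ → [dʒ] (rule 3).
All other segments surface unchanged.

3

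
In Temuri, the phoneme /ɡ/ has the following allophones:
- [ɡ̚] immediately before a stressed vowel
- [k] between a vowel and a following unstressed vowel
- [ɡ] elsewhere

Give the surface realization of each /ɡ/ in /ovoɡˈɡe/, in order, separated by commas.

[ɡ], [ɡ̚]

Occurrence 1 (position 4): no conditioning environment matches → elsewhere allophone [ɡ].
Occurrence 2 (position 5): immediately before a stressed vowel → [ɡ̚].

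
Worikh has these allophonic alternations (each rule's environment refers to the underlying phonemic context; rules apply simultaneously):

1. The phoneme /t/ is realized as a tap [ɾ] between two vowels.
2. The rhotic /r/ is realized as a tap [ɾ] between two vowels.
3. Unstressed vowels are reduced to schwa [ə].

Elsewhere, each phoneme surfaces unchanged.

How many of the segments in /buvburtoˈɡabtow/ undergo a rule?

4

Segments that undergo a rule: /u/ → [ə] (rule 3); /u/ → [ə] (rule 3); /o/ → [ə] (rule 3); /o/ → [ə] (rule 3).
All other segments surface unchanged.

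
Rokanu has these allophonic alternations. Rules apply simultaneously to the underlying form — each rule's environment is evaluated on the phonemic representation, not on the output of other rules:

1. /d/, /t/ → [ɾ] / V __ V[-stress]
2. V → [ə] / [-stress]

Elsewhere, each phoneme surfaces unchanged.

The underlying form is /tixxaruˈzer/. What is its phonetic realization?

[təxxərəˈzer]

/t/ (word-initial) is in the target of rule 1 but the environment (between a vowel and a following unstressed vowel) is not met → [t].
Rule 2 applies to /i/ (between /t/ and /x/: in an unstressed syllable) → [ə].
/x/ — not in any rule's target class → [x].
/x/ — not in any rule's target class → [x].
/a/ meets the environment for rule 2 (in an unstressed syllable) → [ə].
/r/ stays [r].
Rule 2 applies to /u/ (between /r/ and /z/: in an unstressed syllable) → [ə].
/z/ stays [z].
/e/ — between /z/ and /r/; rule 2 does not apply here → [e].
/r/ — not in any rule's target class → [r].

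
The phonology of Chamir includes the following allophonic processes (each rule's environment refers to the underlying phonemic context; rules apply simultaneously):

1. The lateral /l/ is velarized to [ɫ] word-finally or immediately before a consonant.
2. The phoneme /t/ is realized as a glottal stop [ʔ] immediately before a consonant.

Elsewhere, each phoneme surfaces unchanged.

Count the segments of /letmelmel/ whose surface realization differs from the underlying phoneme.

Segments that undergo a rule: /t/ → [ʔ] (rule 2); /l/ → [ɫ] (rule 1); /l/ → [ɫ] (rule 1).
All other segments surface unchanged.

3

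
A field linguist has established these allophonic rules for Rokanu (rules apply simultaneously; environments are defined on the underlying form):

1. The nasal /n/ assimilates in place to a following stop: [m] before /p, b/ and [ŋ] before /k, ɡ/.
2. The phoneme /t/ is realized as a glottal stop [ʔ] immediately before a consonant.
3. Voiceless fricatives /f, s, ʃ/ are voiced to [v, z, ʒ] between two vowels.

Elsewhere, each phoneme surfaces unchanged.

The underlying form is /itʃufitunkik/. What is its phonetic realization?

[iʔʃuvituŋkik]

/i/ (word-initial) is unaffected → [i].
/t/ meets the environment for rule 2 (immediately before a consonant) → [ʔ].
/ʃ/ (between /t/ and /u/) is in the target of rule 3 but the environment (between two vowels) is not met → [ʃ].
/u/ (between /ʃ/ and /f/): no rule targets it → [u].
/f/ meets the environment for rule 3 (between two vowels) → [v].
/i/ (between /f/ and /t/): no rule targets it → [i].
/t/ (between /i/ and /u/): rule 2 targets it, but not immediately before a consonant → unchanged [t].
/u/ — not in any rule's target class → [u].
/n/ (between /u/ and /k/): before a labial or velar stop, so rule 1 applies → [ŋ].
/k/ — not in any rule's target class → [k].
/i/ — not in any rule's target class → [i].
/k/ (word-final) is unaffected → [k].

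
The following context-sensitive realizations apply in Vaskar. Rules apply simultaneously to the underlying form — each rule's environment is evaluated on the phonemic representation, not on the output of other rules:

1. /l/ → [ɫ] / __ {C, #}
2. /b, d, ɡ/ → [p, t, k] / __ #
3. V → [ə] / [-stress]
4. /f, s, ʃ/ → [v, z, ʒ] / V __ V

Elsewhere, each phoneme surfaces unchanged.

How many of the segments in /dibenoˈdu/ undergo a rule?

3

Segments that undergo a rule: /i/ → [ə] (rule 3); /e/ → [ə] (rule 3); /o/ → [ə] (rule 3).
All other segments surface unchanged.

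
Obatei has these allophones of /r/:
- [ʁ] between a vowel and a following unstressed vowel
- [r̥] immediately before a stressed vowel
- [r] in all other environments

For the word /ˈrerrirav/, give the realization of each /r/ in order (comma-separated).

Occurrence 1 (position 1): immediately before a stressed vowel → [r̥].
Occurrence 2 (position 3): no conditioning environment matches → elsewhere allophone [r].
Occurrence 3 (position 4): no conditioning environment matches → elsewhere allophone [r].
Occurrence 4 (position 6): between a vowel and a following unstressed vowel → [ʁ].

[r̥], [r], [r], [ʁ]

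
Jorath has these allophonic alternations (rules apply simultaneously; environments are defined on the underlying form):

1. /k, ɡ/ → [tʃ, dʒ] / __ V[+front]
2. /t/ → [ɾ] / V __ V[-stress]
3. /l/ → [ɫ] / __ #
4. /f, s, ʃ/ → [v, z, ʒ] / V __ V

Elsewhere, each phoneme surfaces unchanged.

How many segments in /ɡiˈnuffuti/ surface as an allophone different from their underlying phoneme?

Segments that undergo a rule: /ɡ/ → [dʒ] (rule 1); /t/ → [ɾ] (rule 2).
All other segments surface unchanged.

2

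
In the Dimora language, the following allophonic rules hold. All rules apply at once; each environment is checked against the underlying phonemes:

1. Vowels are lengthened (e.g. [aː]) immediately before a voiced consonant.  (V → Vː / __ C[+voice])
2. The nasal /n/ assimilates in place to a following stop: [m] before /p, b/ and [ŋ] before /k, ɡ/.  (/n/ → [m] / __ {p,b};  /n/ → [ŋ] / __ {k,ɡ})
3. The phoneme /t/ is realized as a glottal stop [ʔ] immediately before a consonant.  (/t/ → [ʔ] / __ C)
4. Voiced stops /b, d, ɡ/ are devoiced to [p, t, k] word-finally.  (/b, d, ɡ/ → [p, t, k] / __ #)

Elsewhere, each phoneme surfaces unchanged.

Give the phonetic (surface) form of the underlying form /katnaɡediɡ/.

[kaʔnaːɡeːdiːk]

/k/ stays [k].
/a/ (between /k/ and /t/): rule 1 targets it, but not before a voiced consonant → unchanged [a].
/t/ — between /a/ and /n/, immediately before a consonant — surfaces as [ʔ] (rule 3).
/n/ (between /t/ and /a/) is in the target of rule 2 but the environment (before a labial or velar stop) is not met → [n].
Rule 1 applies to /a/ (between /n/ and /ɡ/: before a voiced consonant) → [aː].
/ɡ/ (between /a/ and /e/) fails the environment for rule 4, so it stays [ɡ].
Rule 1 applies to /e/ (between /ɡ/ and /d/: before a voiced consonant) → [eː].
/d/ (between /e/ and /i/) fails the environment for rule 4, so it stays [d].
Rule 1 applies to /i/ (between /d/ and /ɡ/: before a voiced consonant) → [iː].
/ɡ/ — word-final, word-finally — surfaces as [k] (rule 4).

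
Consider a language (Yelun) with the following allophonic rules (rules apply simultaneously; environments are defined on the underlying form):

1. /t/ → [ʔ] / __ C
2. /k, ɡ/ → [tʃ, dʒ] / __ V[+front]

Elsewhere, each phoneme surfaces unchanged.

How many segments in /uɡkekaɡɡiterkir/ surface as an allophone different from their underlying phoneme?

Segments that undergo a rule: /k/ → [tʃ] (rule 2); /ɡ/ → [dʒ] (rule 2); /k/ → [tʃ] (rule 2).
All other segments surface unchanged.

3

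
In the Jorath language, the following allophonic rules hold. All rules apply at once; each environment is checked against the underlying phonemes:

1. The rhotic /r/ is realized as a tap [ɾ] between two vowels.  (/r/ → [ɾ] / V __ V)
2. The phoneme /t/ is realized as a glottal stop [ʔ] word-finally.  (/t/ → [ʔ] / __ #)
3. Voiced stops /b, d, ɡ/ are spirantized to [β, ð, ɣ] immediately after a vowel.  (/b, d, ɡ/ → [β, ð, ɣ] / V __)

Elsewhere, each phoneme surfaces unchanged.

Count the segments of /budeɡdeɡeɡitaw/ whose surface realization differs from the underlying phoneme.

4

Segments that undergo a rule: /d/ → [ð] (rule 3); /ɡ/ → [ɣ] (rule 3); /ɡ/ → [ɣ] (rule 3); /ɡ/ → [ɣ] (rule 3).
All other segments surface unchanged.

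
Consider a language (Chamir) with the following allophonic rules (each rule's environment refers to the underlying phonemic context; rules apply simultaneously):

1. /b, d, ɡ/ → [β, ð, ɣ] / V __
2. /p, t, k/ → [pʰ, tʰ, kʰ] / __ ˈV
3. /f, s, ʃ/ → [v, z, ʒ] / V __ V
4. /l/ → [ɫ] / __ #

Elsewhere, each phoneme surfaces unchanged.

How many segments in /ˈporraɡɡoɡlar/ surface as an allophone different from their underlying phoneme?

Segments that undergo a rule: /p/ → [pʰ] (rule 2); /ɡ/ → [ɣ] (rule 1); /ɡ/ → [ɣ] (rule 1).
All other segments surface unchanged.

3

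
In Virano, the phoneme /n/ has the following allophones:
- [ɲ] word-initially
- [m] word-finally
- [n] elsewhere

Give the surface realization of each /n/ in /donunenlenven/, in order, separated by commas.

Occurrence 1 (position 3): no conditioning environment matches → elsewhere allophone [n].
Occurrence 2 (position 5): no conditioning environment matches → elsewhere allophone [n].
Occurrence 3 (position 7): no conditioning environment matches → elsewhere allophone [n].
Occurrence 4 (position 10): no conditioning environment matches → elsewhere allophone [n].
Occurrence 5 (position 13): word-finally → [m].

[n], [n], [n], [n], [m]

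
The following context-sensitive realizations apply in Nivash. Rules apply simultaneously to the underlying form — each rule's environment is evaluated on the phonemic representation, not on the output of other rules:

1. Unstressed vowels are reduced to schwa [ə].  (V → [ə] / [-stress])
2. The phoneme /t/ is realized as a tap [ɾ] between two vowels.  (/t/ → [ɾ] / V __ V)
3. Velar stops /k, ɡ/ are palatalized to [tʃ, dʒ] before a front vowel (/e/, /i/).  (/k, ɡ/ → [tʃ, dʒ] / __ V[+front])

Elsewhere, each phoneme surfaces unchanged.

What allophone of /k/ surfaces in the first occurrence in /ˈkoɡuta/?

/k/ (word-initial) is in the target of rule 3 but the environment (before a front vowel) is not met → [k].

[k]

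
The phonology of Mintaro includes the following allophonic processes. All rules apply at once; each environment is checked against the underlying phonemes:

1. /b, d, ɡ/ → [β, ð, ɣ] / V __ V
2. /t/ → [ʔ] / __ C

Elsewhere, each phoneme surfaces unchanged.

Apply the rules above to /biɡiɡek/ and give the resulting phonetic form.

[biɣiɣek]

/b/ (word-initial): rule 1 targets it, but not between two vowels → unchanged [b].
/i/ (between /b/ and /ɡ/) is unaffected → [i].
/ɡ/ (between /i/ and /i/): between two vowels, so rule 1 applies → [ɣ].
/i/ — not in any rule's target class → [i].
/ɡ/ (between /i/ and /e/) occurs between two vowels → [ɣ] by rule 1.
/e/ — not in any rule's target class → [e].
/k/ — not in any rule's target class → [k].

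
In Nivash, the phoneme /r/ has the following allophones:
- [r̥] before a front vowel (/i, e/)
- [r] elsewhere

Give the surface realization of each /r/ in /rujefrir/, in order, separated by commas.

[r], [r̥], [r]

Occurrence 1 (position 1): no conditioning environment matches → elsewhere allophone [r].
Occurrence 2 (position 6): before a front vowel (/i, e/) → [r̥].
Occurrence 3 (position 8): no conditioning environment matches → elsewhere allophone [r].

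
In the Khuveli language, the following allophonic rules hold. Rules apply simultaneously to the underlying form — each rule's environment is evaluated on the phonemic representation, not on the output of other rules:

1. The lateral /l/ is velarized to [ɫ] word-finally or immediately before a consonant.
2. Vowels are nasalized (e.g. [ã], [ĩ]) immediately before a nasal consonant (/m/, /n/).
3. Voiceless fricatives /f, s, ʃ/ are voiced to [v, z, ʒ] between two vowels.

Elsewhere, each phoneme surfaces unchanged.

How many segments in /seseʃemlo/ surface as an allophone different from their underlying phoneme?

3

Segments that undergo a rule: /s/ → [z] (rule 3); /ʃ/ → [ʒ] (rule 3); /e/ → [ẽ] (rule 2).
All other segments surface unchanged.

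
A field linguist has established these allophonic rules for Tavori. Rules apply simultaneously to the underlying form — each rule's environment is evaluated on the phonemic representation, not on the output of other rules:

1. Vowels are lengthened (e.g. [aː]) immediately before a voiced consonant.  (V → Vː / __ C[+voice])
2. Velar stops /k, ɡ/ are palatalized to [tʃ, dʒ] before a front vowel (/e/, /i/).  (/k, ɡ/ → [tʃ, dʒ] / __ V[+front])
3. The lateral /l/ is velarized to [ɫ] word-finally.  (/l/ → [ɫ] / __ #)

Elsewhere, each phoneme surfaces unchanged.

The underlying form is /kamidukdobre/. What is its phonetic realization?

/k/ (word-initial) fails the environment for rule 2, so it stays [k].
/a/ (between /k/ and /m/) occurs before a voiced consonant → [aː] by rule 1.
/m/ (between /a/ and /i/): no rule targets it → [m].
Rule 1 applies to /i/ (between /m/ and /d/: before a voiced consonant) → [iː].
/d/ stays [d].
/u/ — between /d/ and /k/; rule 1 does not apply here → [u].
/k/ (between /u/ and /d/): rule 2 targets it, but not before a front vowel → unchanged [k].
/d/ — not in any rule's target class → [d].
Rule 1 applies to /o/ (between /d/ and /b/: before a voiced consonant) → [oː].
/b/ (between /o/ and /r/) is unaffected → [b].
/r/ stays [r].
/e/ (word-final) fails the environment for rule 1, so it stays [e].

[kaːmiːdukdoːbre]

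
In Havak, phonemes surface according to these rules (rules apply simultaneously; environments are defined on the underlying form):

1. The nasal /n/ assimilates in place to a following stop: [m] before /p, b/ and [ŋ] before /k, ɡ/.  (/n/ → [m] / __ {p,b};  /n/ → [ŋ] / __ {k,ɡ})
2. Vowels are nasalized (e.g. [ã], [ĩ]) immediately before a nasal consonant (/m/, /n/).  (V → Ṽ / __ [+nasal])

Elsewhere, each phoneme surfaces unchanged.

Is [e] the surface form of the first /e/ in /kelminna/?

/e/ (between /k/ and /l/) fails the environment for rule 2, so it stays [e].
The actual realization is [e], which matches [e].

Yes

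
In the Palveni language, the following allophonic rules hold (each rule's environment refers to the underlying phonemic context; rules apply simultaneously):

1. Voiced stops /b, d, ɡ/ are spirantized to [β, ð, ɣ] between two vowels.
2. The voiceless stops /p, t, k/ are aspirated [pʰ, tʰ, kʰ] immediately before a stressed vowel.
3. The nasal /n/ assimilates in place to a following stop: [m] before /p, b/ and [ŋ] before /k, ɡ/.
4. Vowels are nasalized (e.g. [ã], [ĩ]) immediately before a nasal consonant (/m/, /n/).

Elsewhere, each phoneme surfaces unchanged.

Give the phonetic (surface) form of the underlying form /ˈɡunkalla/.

[ˈɡũŋkalla]

/ɡ/ (word-initial) is in the target of rule 1 but the environment (between two vowels) is not met → [ɡ].
/u/ — between /ɡ/ and /n/, before a nasal consonant — surfaces as [ũ] (rule 4).
/n/ — between /u/ and /k/, before a labial or velar stop — surfaces as [ŋ] (rule 3).
/k/ — between /n/ and /a/; rule 2 does not apply here → [k].
/a/ — between /k/ and /l/; rule 4 does not apply here → [a].
/l/ — not in any rule's target class → [l].
/l/ (between /l/ and /a/) is unaffected → [l].
/a/ (word-final) fails the environment for rule 4, so it stays [a].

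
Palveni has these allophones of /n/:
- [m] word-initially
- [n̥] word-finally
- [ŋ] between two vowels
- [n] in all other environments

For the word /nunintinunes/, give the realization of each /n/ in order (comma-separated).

[m], [ŋ], [n], [ŋ], [ŋ]

Occurrence 1 (position 1): word-initially → [m].
Occurrence 2 (position 3): between two vowels → [ŋ].
Occurrence 3 (position 5): no conditioning environment matches → elsewhere allophone [n].
Occurrence 4 (position 8): between two vowels → [ŋ].
Occurrence 5 (position 10): between two vowels → [ŋ].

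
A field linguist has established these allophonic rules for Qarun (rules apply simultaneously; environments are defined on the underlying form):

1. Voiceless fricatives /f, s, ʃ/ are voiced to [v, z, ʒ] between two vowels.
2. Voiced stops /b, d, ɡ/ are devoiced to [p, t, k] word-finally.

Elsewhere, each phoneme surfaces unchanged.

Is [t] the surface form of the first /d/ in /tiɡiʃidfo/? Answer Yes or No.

No

/d/ (between /i/ and /f/) is in the target of rule 2 but the environment (word-finally) is not met → [d].
The actual realization is [d], not [t].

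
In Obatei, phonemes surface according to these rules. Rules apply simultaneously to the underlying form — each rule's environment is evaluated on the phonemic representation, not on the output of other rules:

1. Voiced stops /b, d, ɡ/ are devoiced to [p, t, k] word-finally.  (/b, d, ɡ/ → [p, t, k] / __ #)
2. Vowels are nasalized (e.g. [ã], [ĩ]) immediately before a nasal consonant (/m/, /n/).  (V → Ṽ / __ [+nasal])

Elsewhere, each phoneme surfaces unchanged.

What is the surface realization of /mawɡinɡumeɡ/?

/m/ (word-initial): no rule targets it → [m].
/a/ (between /m/ and /w/): rule 2 targets it, but not before a nasal consonant → unchanged [a].
/w/ stays [w].
/ɡ/ — between /w/ and /i/; rule 1 does not apply here → [ɡ].
/i/ meets the environment for rule 2 (before a nasal consonant) → [ĩ].
/n/ (between /i/ and /ɡ/): no rule targets it → [n].
/ɡ/ — between /n/ and /u/; rule 1 does not apply here → [ɡ].
/u/ (between /ɡ/ and /m/): before a nasal consonant, so rule 2 applies → [ũ].
/m/ (between /u/ and /e/) is unaffected → [m].
/e/ (between /m/ and /ɡ/) fails the environment for rule 2, so it stays [e].
/ɡ/ — word-final, word-finally — surfaces as [k] (rule 1).

[mawɡĩnɡũmek]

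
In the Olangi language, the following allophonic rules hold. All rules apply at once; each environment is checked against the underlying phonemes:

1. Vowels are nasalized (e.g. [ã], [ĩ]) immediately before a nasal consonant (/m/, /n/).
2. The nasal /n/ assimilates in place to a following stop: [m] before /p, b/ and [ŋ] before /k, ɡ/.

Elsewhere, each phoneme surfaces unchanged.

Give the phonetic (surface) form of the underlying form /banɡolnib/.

/b/ (word-initial): no rule targets it → [b].
/a/ (between /b/ and /n/) occurs before a nasal consonant → [ã] by rule 1.
/n/ (between /a/ and /ɡ/) occurs before a labial or velar stop → [ŋ] by rule 2.
/ɡ/ (between /n/ and /o/): no rule targets it → [ɡ].
/o/ — between /ɡ/ and /l/; rule 1 does not apply here → [o].
/l/ stays [l].
/n/ (between /l/ and /i/) fails the environment for rule 2, so it stays [n].
/i/ (between /n/ and /b/) fails the environment for rule 1, so it stays [i].
/b/ stays [b].

[bãŋɡolnib]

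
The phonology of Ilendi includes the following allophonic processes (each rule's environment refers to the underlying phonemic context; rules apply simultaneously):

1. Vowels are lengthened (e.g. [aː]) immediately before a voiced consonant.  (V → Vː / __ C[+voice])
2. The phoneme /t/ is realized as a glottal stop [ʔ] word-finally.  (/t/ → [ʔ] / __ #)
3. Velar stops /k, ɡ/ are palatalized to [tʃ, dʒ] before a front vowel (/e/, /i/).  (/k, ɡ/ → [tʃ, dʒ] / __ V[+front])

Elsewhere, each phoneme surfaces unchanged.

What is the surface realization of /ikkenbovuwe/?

/i/ — word-initial; rule 1 does not apply here → [i].
/k/ (between /i/ and /k/): rule 3 targets it, but not before a front vowel → unchanged [k].
/k/ (between /k/ and /e/): before a front vowel, so rule 3 applies → [tʃ].
/e/ — between /k/ and /n/, before a voiced consonant — surfaces as [eː] (rule 1).
/n/ (between /e/ and /b/) is unaffected → [n].
/b/ stays [b].
/o/ (between /b/ and /v/): before a voiced consonant, so rule 1 applies → [oː].
/v/ — not in any rule's target class → [v].
/u/ (between /v/ and /w/): before a voiced consonant, so rule 1 applies → [uː].
/w/ stays [w].
/e/ (word-final) is in the target of rule 1 but the environment (before a voiced consonant) is not met → [e].

[iktʃeːnboːvuːwe]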